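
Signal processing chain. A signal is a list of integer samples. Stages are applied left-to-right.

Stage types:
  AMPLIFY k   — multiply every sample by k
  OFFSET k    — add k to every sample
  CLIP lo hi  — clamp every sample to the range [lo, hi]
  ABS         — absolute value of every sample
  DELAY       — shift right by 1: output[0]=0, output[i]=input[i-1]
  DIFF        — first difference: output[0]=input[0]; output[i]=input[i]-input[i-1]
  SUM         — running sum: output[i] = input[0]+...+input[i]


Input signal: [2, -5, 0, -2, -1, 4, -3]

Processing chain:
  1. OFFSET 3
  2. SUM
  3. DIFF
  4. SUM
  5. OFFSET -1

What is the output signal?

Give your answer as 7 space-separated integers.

Input: [2, -5, 0, -2, -1, 4, -3]
Stage 1 (OFFSET 3): 2+3=5, -5+3=-2, 0+3=3, -2+3=1, -1+3=2, 4+3=7, -3+3=0 -> [5, -2, 3, 1, 2, 7, 0]
Stage 2 (SUM): sum[0..0]=5, sum[0..1]=3, sum[0..2]=6, sum[0..3]=7, sum[0..4]=9, sum[0..5]=16, sum[0..6]=16 -> [5, 3, 6, 7, 9, 16, 16]
Stage 3 (DIFF): s[0]=5, 3-5=-2, 6-3=3, 7-6=1, 9-7=2, 16-9=7, 16-16=0 -> [5, -2, 3, 1, 2, 7, 0]
Stage 4 (SUM): sum[0..0]=5, sum[0..1]=3, sum[0..2]=6, sum[0..3]=7, sum[0..4]=9, sum[0..5]=16, sum[0..6]=16 -> [5, 3, 6, 7, 9, 16, 16]
Stage 5 (OFFSET -1): 5+-1=4, 3+-1=2, 6+-1=5, 7+-1=6, 9+-1=8, 16+-1=15, 16+-1=15 -> [4, 2, 5, 6, 8, 15, 15]

Answer: 4 2 5 6 8 15 15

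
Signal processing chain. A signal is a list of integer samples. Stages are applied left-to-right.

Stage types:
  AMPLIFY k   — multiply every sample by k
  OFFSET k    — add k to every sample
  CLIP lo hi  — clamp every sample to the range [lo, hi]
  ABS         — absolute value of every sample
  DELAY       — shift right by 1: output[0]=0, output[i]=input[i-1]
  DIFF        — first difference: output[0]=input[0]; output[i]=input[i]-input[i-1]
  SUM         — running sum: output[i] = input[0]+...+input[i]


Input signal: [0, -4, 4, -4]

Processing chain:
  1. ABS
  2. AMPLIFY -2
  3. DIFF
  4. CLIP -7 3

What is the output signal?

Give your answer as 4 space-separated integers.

Answer: 0 -7 0 0

Derivation:
Input: [0, -4, 4, -4]
Stage 1 (ABS): |0|=0, |-4|=4, |4|=4, |-4|=4 -> [0, 4, 4, 4]
Stage 2 (AMPLIFY -2): 0*-2=0, 4*-2=-8, 4*-2=-8, 4*-2=-8 -> [0, -8, -8, -8]
Stage 3 (DIFF): s[0]=0, -8-0=-8, -8--8=0, -8--8=0 -> [0, -8, 0, 0]
Stage 4 (CLIP -7 3): clip(0,-7,3)=0, clip(-8,-7,3)=-7, clip(0,-7,3)=0, clip(0,-7,3)=0 -> [0, -7, 0, 0]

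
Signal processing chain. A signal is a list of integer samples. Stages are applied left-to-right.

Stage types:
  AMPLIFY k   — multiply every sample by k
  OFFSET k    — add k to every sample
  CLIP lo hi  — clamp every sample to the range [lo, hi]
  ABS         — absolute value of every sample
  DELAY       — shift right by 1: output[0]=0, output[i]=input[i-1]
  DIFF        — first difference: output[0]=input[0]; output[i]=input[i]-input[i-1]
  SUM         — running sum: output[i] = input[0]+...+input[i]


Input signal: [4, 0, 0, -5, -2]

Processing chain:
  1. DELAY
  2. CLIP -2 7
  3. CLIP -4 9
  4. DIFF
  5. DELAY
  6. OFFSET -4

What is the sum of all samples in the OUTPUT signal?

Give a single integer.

Input: [4, 0, 0, -5, -2]
Stage 1 (DELAY): [0, 4, 0, 0, -5] = [0, 4, 0, 0, -5] -> [0, 4, 0, 0, -5]
Stage 2 (CLIP -2 7): clip(0,-2,7)=0, clip(4,-2,7)=4, clip(0,-2,7)=0, clip(0,-2,7)=0, clip(-5,-2,7)=-2 -> [0, 4, 0, 0, -2]
Stage 3 (CLIP -4 9): clip(0,-4,9)=0, clip(4,-4,9)=4, clip(0,-4,9)=0, clip(0,-4,9)=0, clip(-2,-4,9)=-2 -> [0, 4, 0, 0, -2]
Stage 4 (DIFF): s[0]=0, 4-0=4, 0-4=-4, 0-0=0, -2-0=-2 -> [0, 4, -4, 0, -2]
Stage 5 (DELAY): [0, 0, 4, -4, 0] = [0, 0, 4, -4, 0] -> [0, 0, 4, -4, 0]
Stage 6 (OFFSET -4): 0+-4=-4, 0+-4=-4, 4+-4=0, -4+-4=-8, 0+-4=-4 -> [-4, -4, 0, -8, -4]
Output sum: -20

Answer: -20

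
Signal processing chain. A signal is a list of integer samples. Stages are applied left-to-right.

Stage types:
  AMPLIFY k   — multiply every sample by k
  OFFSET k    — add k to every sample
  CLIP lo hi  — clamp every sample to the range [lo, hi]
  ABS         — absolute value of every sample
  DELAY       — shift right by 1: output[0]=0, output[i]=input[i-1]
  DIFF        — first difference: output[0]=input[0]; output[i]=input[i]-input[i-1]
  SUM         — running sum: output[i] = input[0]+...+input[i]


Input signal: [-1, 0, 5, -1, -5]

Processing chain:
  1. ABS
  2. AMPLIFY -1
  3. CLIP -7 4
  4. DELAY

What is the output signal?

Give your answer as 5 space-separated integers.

Input: [-1, 0, 5, -1, -5]
Stage 1 (ABS): |-1|=1, |0|=0, |5|=5, |-1|=1, |-5|=5 -> [1, 0, 5, 1, 5]
Stage 2 (AMPLIFY -1): 1*-1=-1, 0*-1=0, 5*-1=-5, 1*-1=-1, 5*-1=-5 -> [-1, 0, -5, -1, -5]
Stage 3 (CLIP -7 4): clip(-1,-7,4)=-1, clip(0,-7,4)=0, clip(-5,-7,4)=-5, clip(-1,-7,4)=-1, clip(-5,-7,4)=-5 -> [-1, 0, -5, -1, -5]
Stage 4 (DELAY): [0, -1, 0, -5, -1] = [0, -1, 0, -5, -1] -> [0, -1, 0, -5, -1]

Answer: 0 -1 0 -5 -1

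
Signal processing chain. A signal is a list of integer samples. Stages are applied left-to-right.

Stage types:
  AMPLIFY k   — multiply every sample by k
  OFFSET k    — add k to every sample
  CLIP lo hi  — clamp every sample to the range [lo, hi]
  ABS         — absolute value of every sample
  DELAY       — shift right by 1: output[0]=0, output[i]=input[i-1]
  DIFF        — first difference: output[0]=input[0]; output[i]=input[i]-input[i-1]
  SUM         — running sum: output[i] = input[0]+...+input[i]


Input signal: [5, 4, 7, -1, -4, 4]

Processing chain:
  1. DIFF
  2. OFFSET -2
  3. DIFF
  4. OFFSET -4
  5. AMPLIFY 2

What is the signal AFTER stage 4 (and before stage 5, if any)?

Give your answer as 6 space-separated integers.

Answer: -1 -10 0 -15 1 7

Derivation:
Input: [5, 4, 7, -1, -4, 4]
Stage 1 (DIFF): s[0]=5, 4-5=-1, 7-4=3, -1-7=-8, -4--1=-3, 4--4=8 -> [5, -1, 3, -8, -3, 8]
Stage 2 (OFFSET -2): 5+-2=3, -1+-2=-3, 3+-2=1, -8+-2=-10, -3+-2=-5, 8+-2=6 -> [3, -3, 1, -10, -5, 6]
Stage 3 (DIFF): s[0]=3, -3-3=-6, 1--3=4, -10-1=-11, -5--10=5, 6--5=11 -> [3, -6, 4, -11, 5, 11]
Stage 4 (OFFSET -4): 3+-4=-1, -6+-4=-10, 4+-4=0, -11+-4=-15, 5+-4=1, 11+-4=7 -> [-1, -10, 0, -15, 1, 7]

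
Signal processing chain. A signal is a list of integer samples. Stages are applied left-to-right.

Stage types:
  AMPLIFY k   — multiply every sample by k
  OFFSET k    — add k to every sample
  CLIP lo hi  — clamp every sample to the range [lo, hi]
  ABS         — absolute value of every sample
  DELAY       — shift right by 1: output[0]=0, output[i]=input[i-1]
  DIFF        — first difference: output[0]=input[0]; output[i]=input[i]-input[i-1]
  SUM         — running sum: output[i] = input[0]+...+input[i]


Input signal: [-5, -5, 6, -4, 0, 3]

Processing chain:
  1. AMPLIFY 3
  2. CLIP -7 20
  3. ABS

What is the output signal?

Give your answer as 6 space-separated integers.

Answer: 7 7 18 7 0 9

Derivation:
Input: [-5, -5, 6, -4, 0, 3]
Stage 1 (AMPLIFY 3): -5*3=-15, -5*3=-15, 6*3=18, -4*3=-12, 0*3=0, 3*3=9 -> [-15, -15, 18, -12, 0, 9]
Stage 2 (CLIP -7 20): clip(-15,-7,20)=-7, clip(-15,-7,20)=-7, clip(18,-7,20)=18, clip(-12,-7,20)=-7, clip(0,-7,20)=0, clip(9,-7,20)=9 -> [-7, -7, 18, -7, 0, 9]
Stage 3 (ABS): |-7|=7, |-7|=7, |18|=18, |-7|=7, |0|=0, |9|=9 -> [7, 7, 18, 7, 0, 9]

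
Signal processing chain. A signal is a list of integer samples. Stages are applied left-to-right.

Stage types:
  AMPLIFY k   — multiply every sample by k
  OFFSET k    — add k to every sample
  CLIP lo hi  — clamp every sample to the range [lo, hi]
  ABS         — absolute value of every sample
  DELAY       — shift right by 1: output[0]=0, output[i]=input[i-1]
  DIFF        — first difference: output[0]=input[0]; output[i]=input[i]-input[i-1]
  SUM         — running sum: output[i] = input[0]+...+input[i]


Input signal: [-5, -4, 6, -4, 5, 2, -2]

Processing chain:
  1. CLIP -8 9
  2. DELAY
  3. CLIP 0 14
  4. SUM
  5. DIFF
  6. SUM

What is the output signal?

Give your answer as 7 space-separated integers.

Answer: 0 0 0 6 6 11 13

Derivation:
Input: [-5, -4, 6, -4, 5, 2, -2]
Stage 1 (CLIP -8 9): clip(-5,-8,9)=-5, clip(-4,-8,9)=-4, clip(6,-8,9)=6, clip(-4,-8,9)=-4, clip(5,-8,9)=5, clip(2,-8,9)=2, clip(-2,-8,9)=-2 -> [-5, -4, 6, -4, 5, 2, -2]
Stage 2 (DELAY): [0, -5, -4, 6, -4, 5, 2] = [0, -5, -4, 6, -4, 5, 2] -> [0, -5, -4, 6, -4, 5, 2]
Stage 3 (CLIP 0 14): clip(0,0,14)=0, clip(-5,0,14)=0, clip(-4,0,14)=0, clip(6,0,14)=6, clip(-4,0,14)=0, clip(5,0,14)=5, clip(2,0,14)=2 -> [0, 0, 0, 6, 0, 5, 2]
Stage 4 (SUM): sum[0..0]=0, sum[0..1]=0, sum[0..2]=0, sum[0..3]=6, sum[0..4]=6, sum[0..5]=11, sum[0..6]=13 -> [0, 0, 0, 6, 6, 11, 13]
Stage 5 (DIFF): s[0]=0, 0-0=0, 0-0=0, 6-0=6, 6-6=0, 11-6=5, 13-11=2 -> [0, 0, 0, 6, 0, 5, 2]
Stage 6 (SUM): sum[0..0]=0, sum[0..1]=0, sum[0..2]=0, sum[0..3]=6, sum[0..4]=6, sum[0..5]=11, sum[0..6]=13 -> [0, 0, 0, 6, 6, 11, 13]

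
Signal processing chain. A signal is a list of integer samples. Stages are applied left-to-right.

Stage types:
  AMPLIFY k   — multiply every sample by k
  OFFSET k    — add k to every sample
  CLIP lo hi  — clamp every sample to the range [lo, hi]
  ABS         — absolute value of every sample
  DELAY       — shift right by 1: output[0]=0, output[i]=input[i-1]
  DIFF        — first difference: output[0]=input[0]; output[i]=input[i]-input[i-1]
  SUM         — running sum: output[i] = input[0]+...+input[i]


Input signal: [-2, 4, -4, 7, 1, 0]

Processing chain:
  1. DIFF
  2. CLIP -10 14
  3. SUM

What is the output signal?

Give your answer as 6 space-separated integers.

Answer: -2 4 -4 7 1 0

Derivation:
Input: [-2, 4, -4, 7, 1, 0]
Stage 1 (DIFF): s[0]=-2, 4--2=6, -4-4=-8, 7--4=11, 1-7=-6, 0-1=-1 -> [-2, 6, -8, 11, -6, -1]
Stage 2 (CLIP -10 14): clip(-2,-10,14)=-2, clip(6,-10,14)=6, clip(-8,-10,14)=-8, clip(11,-10,14)=11, clip(-6,-10,14)=-6, clip(-1,-10,14)=-1 -> [-2, 6, -8, 11, -6, -1]
Stage 3 (SUM): sum[0..0]=-2, sum[0..1]=4, sum[0..2]=-4, sum[0..3]=7, sum[0..4]=1, sum[0..5]=0 -> [-2, 4, -4, 7, 1, 0]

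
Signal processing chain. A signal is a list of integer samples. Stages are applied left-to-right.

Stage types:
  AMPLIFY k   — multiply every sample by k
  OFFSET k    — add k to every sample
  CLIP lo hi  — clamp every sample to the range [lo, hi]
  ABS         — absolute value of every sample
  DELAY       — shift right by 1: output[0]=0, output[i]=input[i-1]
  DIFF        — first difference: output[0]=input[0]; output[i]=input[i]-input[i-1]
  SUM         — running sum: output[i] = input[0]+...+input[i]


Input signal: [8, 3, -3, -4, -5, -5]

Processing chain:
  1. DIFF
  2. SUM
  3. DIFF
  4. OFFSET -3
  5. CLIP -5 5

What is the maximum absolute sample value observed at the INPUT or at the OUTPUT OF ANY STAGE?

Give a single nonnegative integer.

Input: [8, 3, -3, -4, -5, -5] (max |s|=8)
Stage 1 (DIFF): s[0]=8, 3-8=-5, -3-3=-6, -4--3=-1, -5--4=-1, -5--5=0 -> [8, -5, -6, -1, -1, 0] (max |s|=8)
Stage 2 (SUM): sum[0..0]=8, sum[0..1]=3, sum[0..2]=-3, sum[0..3]=-4, sum[0..4]=-5, sum[0..5]=-5 -> [8, 3, -3, -4, -5, -5] (max |s|=8)
Stage 3 (DIFF): s[0]=8, 3-8=-5, -3-3=-6, -4--3=-1, -5--4=-1, -5--5=0 -> [8, -5, -6, -1, -1, 0] (max |s|=8)
Stage 4 (OFFSET -3): 8+-3=5, -5+-3=-8, -6+-3=-9, -1+-3=-4, -1+-3=-4, 0+-3=-3 -> [5, -8, -9, -4, -4, -3] (max |s|=9)
Stage 5 (CLIP -5 5): clip(5,-5,5)=5, clip(-8,-5,5)=-5, clip(-9,-5,5)=-5, clip(-4,-5,5)=-4, clip(-4,-5,5)=-4, clip(-3,-5,5)=-3 -> [5, -5, -5, -4, -4, -3] (max |s|=5)
Overall max amplitude: 9

Answer: 9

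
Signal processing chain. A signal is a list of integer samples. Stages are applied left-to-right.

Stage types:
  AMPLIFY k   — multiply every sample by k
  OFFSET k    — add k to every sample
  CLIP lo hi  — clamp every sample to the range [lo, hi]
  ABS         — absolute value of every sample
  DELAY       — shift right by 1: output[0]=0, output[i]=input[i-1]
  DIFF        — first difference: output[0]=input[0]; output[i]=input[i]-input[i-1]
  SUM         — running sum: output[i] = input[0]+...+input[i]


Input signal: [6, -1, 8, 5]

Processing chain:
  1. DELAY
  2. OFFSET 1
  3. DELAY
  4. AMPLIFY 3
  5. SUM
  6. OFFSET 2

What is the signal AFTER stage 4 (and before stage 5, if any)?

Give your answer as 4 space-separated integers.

Answer: 0 3 21 0

Derivation:
Input: [6, -1, 8, 5]
Stage 1 (DELAY): [0, 6, -1, 8] = [0, 6, -1, 8] -> [0, 6, -1, 8]
Stage 2 (OFFSET 1): 0+1=1, 6+1=7, -1+1=0, 8+1=9 -> [1, 7, 0, 9]
Stage 3 (DELAY): [0, 1, 7, 0] = [0, 1, 7, 0] -> [0, 1, 7, 0]
Stage 4 (AMPLIFY 3): 0*3=0, 1*3=3, 7*3=21, 0*3=0 -> [0, 3, 21, 0]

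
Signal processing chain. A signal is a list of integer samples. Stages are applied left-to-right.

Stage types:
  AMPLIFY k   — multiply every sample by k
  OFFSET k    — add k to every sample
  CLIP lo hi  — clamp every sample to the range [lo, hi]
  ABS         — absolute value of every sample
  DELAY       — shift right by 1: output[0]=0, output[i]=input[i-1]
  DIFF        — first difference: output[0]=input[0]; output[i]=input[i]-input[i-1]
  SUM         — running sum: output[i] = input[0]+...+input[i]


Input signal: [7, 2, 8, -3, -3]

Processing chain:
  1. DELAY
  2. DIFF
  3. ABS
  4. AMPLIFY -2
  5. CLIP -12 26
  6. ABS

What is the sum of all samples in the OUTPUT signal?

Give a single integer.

Answer: 46

Derivation:
Input: [7, 2, 8, -3, -3]
Stage 1 (DELAY): [0, 7, 2, 8, -3] = [0, 7, 2, 8, -3] -> [0, 7, 2, 8, -3]
Stage 2 (DIFF): s[0]=0, 7-0=7, 2-7=-5, 8-2=6, -3-8=-11 -> [0, 7, -5, 6, -11]
Stage 3 (ABS): |0|=0, |7|=7, |-5|=5, |6|=6, |-11|=11 -> [0, 7, 5, 6, 11]
Stage 4 (AMPLIFY -2): 0*-2=0, 7*-2=-14, 5*-2=-10, 6*-2=-12, 11*-2=-22 -> [0, -14, -10, -12, -22]
Stage 5 (CLIP -12 26): clip(0,-12,26)=0, clip(-14,-12,26)=-12, clip(-10,-12,26)=-10, clip(-12,-12,26)=-12, clip(-22,-12,26)=-12 -> [0, -12, -10, -12, -12]
Stage 6 (ABS): |0|=0, |-12|=12, |-10|=10, |-12|=12, |-12|=12 -> [0, 12, 10, 12, 12]
Output sum: 46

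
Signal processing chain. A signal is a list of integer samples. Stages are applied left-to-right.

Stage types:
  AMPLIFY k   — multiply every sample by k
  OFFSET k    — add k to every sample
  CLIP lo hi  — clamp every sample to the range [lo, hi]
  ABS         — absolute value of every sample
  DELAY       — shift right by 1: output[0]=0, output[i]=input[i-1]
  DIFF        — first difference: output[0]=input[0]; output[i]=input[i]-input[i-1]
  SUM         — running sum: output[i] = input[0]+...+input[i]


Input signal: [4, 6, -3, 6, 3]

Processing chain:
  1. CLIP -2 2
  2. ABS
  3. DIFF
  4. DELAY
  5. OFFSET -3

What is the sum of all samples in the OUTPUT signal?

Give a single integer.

Answer: -13

Derivation:
Input: [4, 6, -3, 6, 3]
Stage 1 (CLIP -2 2): clip(4,-2,2)=2, clip(6,-2,2)=2, clip(-3,-2,2)=-2, clip(6,-2,2)=2, clip(3,-2,2)=2 -> [2, 2, -2, 2, 2]
Stage 2 (ABS): |2|=2, |2|=2, |-2|=2, |2|=2, |2|=2 -> [2, 2, 2, 2, 2]
Stage 3 (DIFF): s[0]=2, 2-2=0, 2-2=0, 2-2=0, 2-2=0 -> [2, 0, 0, 0, 0]
Stage 4 (DELAY): [0, 2, 0, 0, 0] = [0, 2, 0, 0, 0] -> [0, 2, 0, 0, 0]
Stage 5 (OFFSET -3): 0+-3=-3, 2+-3=-1, 0+-3=-3, 0+-3=-3, 0+-3=-3 -> [-3, -1, -3, -3, -3]
Output sum: -13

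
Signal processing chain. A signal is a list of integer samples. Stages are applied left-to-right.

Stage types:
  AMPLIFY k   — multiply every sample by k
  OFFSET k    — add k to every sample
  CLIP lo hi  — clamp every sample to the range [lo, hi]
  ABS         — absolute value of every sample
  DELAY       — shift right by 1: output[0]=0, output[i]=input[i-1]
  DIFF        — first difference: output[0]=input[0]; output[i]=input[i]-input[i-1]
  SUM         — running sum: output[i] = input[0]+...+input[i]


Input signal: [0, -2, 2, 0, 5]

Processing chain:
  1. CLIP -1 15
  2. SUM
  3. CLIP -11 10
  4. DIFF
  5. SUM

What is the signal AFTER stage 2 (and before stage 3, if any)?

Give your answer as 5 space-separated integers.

Answer: 0 -1 1 1 6

Derivation:
Input: [0, -2, 2, 0, 5]
Stage 1 (CLIP -1 15): clip(0,-1,15)=0, clip(-2,-1,15)=-1, clip(2,-1,15)=2, clip(0,-1,15)=0, clip(5,-1,15)=5 -> [0, -1, 2, 0, 5]
Stage 2 (SUM): sum[0..0]=0, sum[0..1]=-1, sum[0..2]=1, sum[0..3]=1, sum[0..4]=6 -> [0, -1, 1, 1, 6]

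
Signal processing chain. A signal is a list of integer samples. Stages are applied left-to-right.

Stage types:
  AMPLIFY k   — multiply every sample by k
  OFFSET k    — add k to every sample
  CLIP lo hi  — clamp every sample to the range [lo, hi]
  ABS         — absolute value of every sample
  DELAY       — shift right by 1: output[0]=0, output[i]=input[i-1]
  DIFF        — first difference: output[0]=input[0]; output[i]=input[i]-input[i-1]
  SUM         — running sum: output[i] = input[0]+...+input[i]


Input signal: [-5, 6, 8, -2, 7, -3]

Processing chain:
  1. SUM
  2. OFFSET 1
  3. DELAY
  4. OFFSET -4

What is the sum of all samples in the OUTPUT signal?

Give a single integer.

Answer: 7

Derivation:
Input: [-5, 6, 8, -2, 7, -3]
Stage 1 (SUM): sum[0..0]=-5, sum[0..1]=1, sum[0..2]=9, sum[0..3]=7, sum[0..4]=14, sum[0..5]=11 -> [-5, 1, 9, 7, 14, 11]
Stage 2 (OFFSET 1): -5+1=-4, 1+1=2, 9+1=10, 7+1=8, 14+1=15, 11+1=12 -> [-4, 2, 10, 8, 15, 12]
Stage 3 (DELAY): [0, -4, 2, 10, 8, 15] = [0, -4, 2, 10, 8, 15] -> [0, -4, 2, 10, 8, 15]
Stage 4 (OFFSET -4): 0+-4=-4, -4+-4=-8, 2+-4=-2, 10+-4=6, 8+-4=4, 15+-4=11 -> [-4, -8, -2, 6, 4, 11]
Output sum: 7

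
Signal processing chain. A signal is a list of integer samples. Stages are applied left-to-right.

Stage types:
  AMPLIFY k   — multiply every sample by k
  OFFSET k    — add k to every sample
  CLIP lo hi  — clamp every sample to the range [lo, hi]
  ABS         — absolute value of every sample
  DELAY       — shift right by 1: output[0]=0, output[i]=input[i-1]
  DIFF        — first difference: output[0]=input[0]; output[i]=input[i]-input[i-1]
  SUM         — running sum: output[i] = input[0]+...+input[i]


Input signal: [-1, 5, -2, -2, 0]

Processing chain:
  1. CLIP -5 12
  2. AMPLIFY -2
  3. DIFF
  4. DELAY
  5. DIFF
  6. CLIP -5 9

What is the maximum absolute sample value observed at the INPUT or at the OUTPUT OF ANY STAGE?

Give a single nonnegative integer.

Input: [-1, 5, -2, -2, 0] (max |s|=5)
Stage 1 (CLIP -5 12): clip(-1,-5,12)=-1, clip(5,-5,12)=5, clip(-2,-5,12)=-2, clip(-2,-5,12)=-2, clip(0,-5,12)=0 -> [-1, 5, -2, -2, 0] (max |s|=5)
Stage 2 (AMPLIFY -2): -1*-2=2, 5*-2=-10, -2*-2=4, -2*-2=4, 0*-2=0 -> [2, -10, 4, 4, 0] (max |s|=10)
Stage 3 (DIFF): s[0]=2, -10-2=-12, 4--10=14, 4-4=0, 0-4=-4 -> [2, -12, 14, 0, -4] (max |s|=14)
Stage 4 (DELAY): [0, 2, -12, 14, 0] = [0, 2, -12, 14, 0] -> [0, 2, -12, 14, 0] (max |s|=14)
Stage 5 (DIFF): s[0]=0, 2-0=2, -12-2=-14, 14--12=26, 0-14=-14 -> [0, 2, -14, 26, -14] (max |s|=26)
Stage 6 (CLIP -5 9): clip(0,-5,9)=0, clip(2,-5,9)=2, clip(-14,-5,9)=-5, clip(26,-5,9)=9, clip(-14,-5,9)=-5 -> [0, 2, -5, 9, -5] (max |s|=9)
Overall max amplitude: 26

Answer: 26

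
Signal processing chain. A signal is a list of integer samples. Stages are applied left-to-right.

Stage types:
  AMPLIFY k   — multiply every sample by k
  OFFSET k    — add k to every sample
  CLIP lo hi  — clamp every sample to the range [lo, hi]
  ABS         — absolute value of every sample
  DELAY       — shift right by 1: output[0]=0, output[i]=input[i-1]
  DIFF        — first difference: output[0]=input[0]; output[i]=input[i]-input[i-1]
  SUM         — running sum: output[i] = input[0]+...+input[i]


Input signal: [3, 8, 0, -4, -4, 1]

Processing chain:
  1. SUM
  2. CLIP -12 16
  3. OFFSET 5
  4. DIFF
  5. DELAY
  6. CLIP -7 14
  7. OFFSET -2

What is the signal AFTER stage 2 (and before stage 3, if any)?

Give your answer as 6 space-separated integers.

Input: [3, 8, 0, -4, -4, 1]
Stage 1 (SUM): sum[0..0]=3, sum[0..1]=11, sum[0..2]=11, sum[0..3]=7, sum[0..4]=3, sum[0..5]=4 -> [3, 11, 11, 7, 3, 4]
Stage 2 (CLIP -12 16): clip(3,-12,16)=3, clip(11,-12,16)=11, clip(11,-12,16)=11, clip(7,-12,16)=7, clip(3,-12,16)=3, clip(4,-12,16)=4 -> [3, 11, 11, 7, 3, 4]

Answer: 3 11 11 7 3 4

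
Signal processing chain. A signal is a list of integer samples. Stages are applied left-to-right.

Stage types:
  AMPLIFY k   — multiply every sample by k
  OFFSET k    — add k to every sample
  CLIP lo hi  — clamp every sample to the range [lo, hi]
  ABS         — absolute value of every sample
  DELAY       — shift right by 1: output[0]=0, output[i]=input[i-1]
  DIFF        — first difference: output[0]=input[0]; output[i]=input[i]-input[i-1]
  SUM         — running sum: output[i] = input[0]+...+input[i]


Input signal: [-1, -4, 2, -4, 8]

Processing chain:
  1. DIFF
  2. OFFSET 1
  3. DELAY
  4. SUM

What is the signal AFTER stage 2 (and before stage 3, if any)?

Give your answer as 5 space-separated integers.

Input: [-1, -4, 2, -4, 8]
Stage 1 (DIFF): s[0]=-1, -4--1=-3, 2--4=6, -4-2=-6, 8--4=12 -> [-1, -3, 6, -6, 12]
Stage 2 (OFFSET 1): -1+1=0, -3+1=-2, 6+1=7, -6+1=-5, 12+1=13 -> [0, -2, 7, -5, 13]

Answer: 0 -2 7 -5 13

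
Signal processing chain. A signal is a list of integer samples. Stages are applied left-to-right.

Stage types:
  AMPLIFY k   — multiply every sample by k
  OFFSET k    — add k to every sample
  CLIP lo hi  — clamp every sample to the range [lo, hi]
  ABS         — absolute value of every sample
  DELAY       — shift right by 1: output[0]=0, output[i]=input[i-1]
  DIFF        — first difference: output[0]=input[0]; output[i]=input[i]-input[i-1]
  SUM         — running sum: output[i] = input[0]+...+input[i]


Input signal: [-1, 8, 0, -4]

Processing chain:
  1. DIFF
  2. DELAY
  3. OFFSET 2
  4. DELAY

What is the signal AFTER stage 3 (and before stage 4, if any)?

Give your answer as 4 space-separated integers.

Input: [-1, 8, 0, -4]
Stage 1 (DIFF): s[0]=-1, 8--1=9, 0-8=-8, -4-0=-4 -> [-1, 9, -8, -4]
Stage 2 (DELAY): [0, -1, 9, -8] = [0, -1, 9, -8] -> [0, -1, 9, -8]
Stage 3 (OFFSET 2): 0+2=2, -1+2=1, 9+2=11, -8+2=-6 -> [2, 1, 11, -6]

Answer: 2 1 11 -6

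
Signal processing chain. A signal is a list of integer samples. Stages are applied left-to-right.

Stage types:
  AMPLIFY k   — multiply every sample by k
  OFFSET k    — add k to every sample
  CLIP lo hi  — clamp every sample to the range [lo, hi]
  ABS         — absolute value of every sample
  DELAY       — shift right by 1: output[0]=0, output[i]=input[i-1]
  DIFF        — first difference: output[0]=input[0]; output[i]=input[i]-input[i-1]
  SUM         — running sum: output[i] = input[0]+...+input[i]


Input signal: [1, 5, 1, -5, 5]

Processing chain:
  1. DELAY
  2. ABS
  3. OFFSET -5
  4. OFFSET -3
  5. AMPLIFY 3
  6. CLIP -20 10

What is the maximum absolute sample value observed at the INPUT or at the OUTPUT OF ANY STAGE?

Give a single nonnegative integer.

Answer: 24

Derivation:
Input: [1, 5, 1, -5, 5] (max |s|=5)
Stage 1 (DELAY): [0, 1, 5, 1, -5] = [0, 1, 5, 1, -5] -> [0, 1, 5, 1, -5] (max |s|=5)
Stage 2 (ABS): |0|=0, |1|=1, |5|=5, |1|=1, |-5|=5 -> [0, 1, 5, 1, 5] (max |s|=5)
Stage 3 (OFFSET -5): 0+-5=-5, 1+-5=-4, 5+-5=0, 1+-5=-4, 5+-5=0 -> [-5, -4, 0, -4, 0] (max |s|=5)
Stage 4 (OFFSET -3): -5+-3=-8, -4+-3=-7, 0+-3=-3, -4+-3=-7, 0+-3=-3 -> [-8, -7, -3, -7, -3] (max |s|=8)
Stage 5 (AMPLIFY 3): -8*3=-24, -7*3=-21, -3*3=-9, -7*3=-21, -3*3=-9 -> [-24, -21, -9, -21, -9] (max |s|=24)
Stage 6 (CLIP -20 10): clip(-24,-20,10)=-20, clip(-21,-20,10)=-20, clip(-9,-20,10)=-9, clip(-21,-20,10)=-20, clip(-9,-20,10)=-9 -> [-20, -20, -9, -20, -9] (max |s|=20)
Overall max amplitude: 24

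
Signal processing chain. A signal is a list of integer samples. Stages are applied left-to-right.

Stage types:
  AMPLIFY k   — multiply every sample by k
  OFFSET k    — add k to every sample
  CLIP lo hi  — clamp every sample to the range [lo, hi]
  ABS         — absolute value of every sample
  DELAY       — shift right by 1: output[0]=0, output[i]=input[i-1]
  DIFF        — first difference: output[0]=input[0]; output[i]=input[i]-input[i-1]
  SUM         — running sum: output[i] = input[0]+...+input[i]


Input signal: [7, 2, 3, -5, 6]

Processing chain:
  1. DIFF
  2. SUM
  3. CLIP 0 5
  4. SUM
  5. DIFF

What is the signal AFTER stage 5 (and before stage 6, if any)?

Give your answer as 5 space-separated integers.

Input: [7, 2, 3, -5, 6]
Stage 1 (DIFF): s[0]=7, 2-7=-5, 3-2=1, -5-3=-8, 6--5=11 -> [7, -5, 1, -8, 11]
Stage 2 (SUM): sum[0..0]=7, sum[0..1]=2, sum[0..2]=3, sum[0..3]=-5, sum[0..4]=6 -> [7, 2, 3, -5, 6]
Stage 3 (CLIP 0 5): clip(7,0,5)=5, clip(2,0,5)=2, clip(3,0,5)=3, clip(-5,0,5)=0, clip(6,0,5)=5 -> [5, 2, 3, 0, 5]
Stage 4 (SUM): sum[0..0]=5, sum[0..1]=7, sum[0..2]=10, sum[0..3]=10, sum[0..4]=15 -> [5, 7, 10, 10, 15]
Stage 5 (DIFF): s[0]=5, 7-5=2, 10-7=3, 10-10=0, 15-10=5 -> [5, 2, 3, 0, 5]

Answer: 5 2 3 0 5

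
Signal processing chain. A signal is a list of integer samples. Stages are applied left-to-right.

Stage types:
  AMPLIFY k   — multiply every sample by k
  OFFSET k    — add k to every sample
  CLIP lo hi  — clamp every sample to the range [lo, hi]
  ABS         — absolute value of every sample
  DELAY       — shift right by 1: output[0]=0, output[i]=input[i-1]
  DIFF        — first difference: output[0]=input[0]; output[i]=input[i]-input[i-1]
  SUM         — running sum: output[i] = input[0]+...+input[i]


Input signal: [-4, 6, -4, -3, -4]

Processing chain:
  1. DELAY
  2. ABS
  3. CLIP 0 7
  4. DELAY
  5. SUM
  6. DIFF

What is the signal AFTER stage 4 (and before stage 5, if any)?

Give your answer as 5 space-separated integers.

Input: [-4, 6, -4, -3, -4]
Stage 1 (DELAY): [0, -4, 6, -4, -3] = [0, -4, 6, -4, -3] -> [0, -4, 6, -4, -3]
Stage 2 (ABS): |0|=0, |-4|=4, |6|=6, |-4|=4, |-3|=3 -> [0, 4, 6, 4, 3]
Stage 3 (CLIP 0 7): clip(0,0,7)=0, clip(4,0,7)=4, clip(6,0,7)=6, clip(4,0,7)=4, clip(3,0,7)=3 -> [0, 4, 6, 4, 3]
Stage 4 (DELAY): [0, 0, 4, 6, 4] = [0, 0, 4, 6, 4] -> [0, 0, 4, 6, 4]

Answer: 0 0 4 6 4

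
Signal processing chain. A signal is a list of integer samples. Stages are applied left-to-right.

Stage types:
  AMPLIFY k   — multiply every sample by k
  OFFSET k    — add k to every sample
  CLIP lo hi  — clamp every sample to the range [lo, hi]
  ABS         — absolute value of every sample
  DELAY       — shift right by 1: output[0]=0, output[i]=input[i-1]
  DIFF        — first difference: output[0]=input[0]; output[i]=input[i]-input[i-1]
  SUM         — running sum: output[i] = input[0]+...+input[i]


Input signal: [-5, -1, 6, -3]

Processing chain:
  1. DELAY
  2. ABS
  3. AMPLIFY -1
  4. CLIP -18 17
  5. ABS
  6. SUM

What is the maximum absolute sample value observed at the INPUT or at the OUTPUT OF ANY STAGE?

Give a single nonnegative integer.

Answer: 12

Derivation:
Input: [-5, -1, 6, -3] (max |s|=6)
Stage 1 (DELAY): [0, -5, -1, 6] = [0, -5, -1, 6] -> [0, -5, -1, 6] (max |s|=6)
Stage 2 (ABS): |0|=0, |-5|=5, |-1|=1, |6|=6 -> [0, 5, 1, 6] (max |s|=6)
Stage 3 (AMPLIFY -1): 0*-1=0, 5*-1=-5, 1*-1=-1, 6*-1=-6 -> [0, -5, -1, -6] (max |s|=6)
Stage 4 (CLIP -18 17): clip(0,-18,17)=0, clip(-5,-18,17)=-5, clip(-1,-18,17)=-1, clip(-6,-18,17)=-6 -> [0, -5, -1, -6] (max |s|=6)
Stage 5 (ABS): |0|=0, |-5|=5, |-1|=1, |-6|=6 -> [0, 5, 1, 6] (max |s|=6)
Stage 6 (SUM): sum[0..0]=0, sum[0..1]=5, sum[0..2]=6, sum[0..3]=12 -> [0, 5, 6, 12] (max |s|=12)
Overall max amplitude: 12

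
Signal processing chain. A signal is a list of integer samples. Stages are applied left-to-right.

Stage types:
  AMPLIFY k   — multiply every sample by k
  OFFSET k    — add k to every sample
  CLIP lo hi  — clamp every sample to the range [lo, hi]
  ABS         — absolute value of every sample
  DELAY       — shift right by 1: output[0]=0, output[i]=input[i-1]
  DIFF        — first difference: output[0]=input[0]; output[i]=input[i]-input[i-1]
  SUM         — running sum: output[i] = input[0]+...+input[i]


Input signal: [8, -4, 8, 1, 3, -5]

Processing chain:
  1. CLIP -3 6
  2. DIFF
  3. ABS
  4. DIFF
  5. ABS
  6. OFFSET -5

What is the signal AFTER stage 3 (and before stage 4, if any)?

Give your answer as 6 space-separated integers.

Input: [8, -4, 8, 1, 3, -5]
Stage 1 (CLIP -3 6): clip(8,-3,6)=6, clip(-4,-3,6)=-3, clip(8,-3,6)=6, clip(1,-3,6)=1, clip(3,-3,6)=3, clip(-5,-3,6)=-3 -> [6, -3, 6, 1, 3, -3]
Stage 2 (DIFF): s[0]=6, -3-6=-9, 6--3=9, 1-6=-5, 3-1=2, -3-3=-6 -> [6, -9, 9, -5, 2, -6]
Stage 3 (ABS): |6|=6, |-9|=9, |9|=9, |-5|=5, |2|=2, |-6|=6 -> [6, 9, 9, 5, 2, 6]

Answer: 6 9 9 5 2 6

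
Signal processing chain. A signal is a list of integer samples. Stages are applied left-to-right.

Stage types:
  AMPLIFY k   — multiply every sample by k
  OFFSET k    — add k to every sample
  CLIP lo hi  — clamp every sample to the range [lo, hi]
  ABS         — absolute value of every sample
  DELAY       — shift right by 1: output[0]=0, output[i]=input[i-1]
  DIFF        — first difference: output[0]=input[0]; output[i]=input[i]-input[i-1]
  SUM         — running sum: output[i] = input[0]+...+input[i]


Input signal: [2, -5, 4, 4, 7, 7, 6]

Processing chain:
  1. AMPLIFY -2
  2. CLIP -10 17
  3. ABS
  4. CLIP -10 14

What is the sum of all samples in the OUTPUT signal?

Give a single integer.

Answer: 60

Derivation:
Input: [2, -5, 4, 4, 7, 7, 6]
Stage 1 (AMPLIFY -2): 2*-2=-4, -5*-2=10, 4*-2=-8, 4*-2=-8, 7*-2=-14, 7*-2=-14, 6*-2=-12 -> [-4, 10, -8, -8, -14, -14, -12]
Stage 2 (CLIP -10 17): clip(-4,-10,17)=-4, clip(10,-10,17)=10, clip(-8,-10,17)=-8, clip(-8,-10,17)=-8, clip(-14,-10,17)=-10, clip(-14,-10,17)=-10, clip(-12,-10,17)=-10 -> [-4, 10, -8, -8, -10, -10, -10]
Stage 3 (ABS): |-4|=4, |10|=10, |-8|=8, |-8|=8, |-10|=10, |-10|=10, |-10|=10 -> [4, 10, 8, 8, 10, 10, 10]
Stage 4 (CLIP -10 14): clip(4,-10,14)=4, clip(10,-10,14)=10, clip(8,-10,14)=8, clip(8,-10,14)=8, clip(10,-10,14)=10, clip(10,-10,14)=10, clip(10,-10,14)=10 -> [4, 10, 8, 8, 10, 10, 10]
Output sum: 60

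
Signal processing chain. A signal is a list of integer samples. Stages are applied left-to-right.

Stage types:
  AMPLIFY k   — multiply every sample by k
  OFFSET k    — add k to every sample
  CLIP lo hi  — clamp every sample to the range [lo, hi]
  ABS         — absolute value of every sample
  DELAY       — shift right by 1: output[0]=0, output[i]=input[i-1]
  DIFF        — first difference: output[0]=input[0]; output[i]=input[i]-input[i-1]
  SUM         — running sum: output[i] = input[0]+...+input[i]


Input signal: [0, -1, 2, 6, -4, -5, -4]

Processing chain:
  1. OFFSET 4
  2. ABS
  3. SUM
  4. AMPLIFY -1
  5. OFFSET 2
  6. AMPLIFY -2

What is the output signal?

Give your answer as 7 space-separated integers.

Input: [0, -1, 2, 6, -4, -5, -4]
Stage 1 (OFFSET 4): 0+4=4, -1+4=3, 2+4=6, 6+4=10, -4+4=0, -5+4=-1, -4+4=0 -> [4, 3, 6, 10, 0, -1, 0]
Stage 2 (ABS): |4|=4, |3|=3, |6|=6, |10|=10, |0|=0, |-1|=1, |0|=0 -> [4, 3, 6, 10, 0, 1, 0]
Stage 3 (SUM): sum[0..0]=4, sum[0..1]=7, sum[0..2]=13, sum[0..3]=23, sum[0..4]=23, sum[0..5]=24, sum[0..6]=24 -> [4, 7, 13, 23, 23, 24, 24]
Stage 4 (AMPLIFY -1): 4*-1=-4, 7*-1=-7, 13*-1=-13, 23*-1=-23, 23*-1=-23, 24*-1=-24, 24*-1=-24 -> [-4, -7, -13, -23, -23, -24, -24]
Stage 5 (OFFSET 2): -4+2=-2, -7+2=-5, -13+2=-11, -23+2=-21, -23+2=-21, -24+2=-22, -24+2=-22 -> [-2, -5, -11, -21, -21, -22, -22]
Stage 6 (AMPLIFY -2): -2*-2=4, -5*-2=10, -11*-2=22, -21*-2=42, -21*-2=42, -22*-2=44, -22*-2=44 -> [4, 10, 22, 42, 42, 44, 44]

Answer: 4 10 22 42 42 44 44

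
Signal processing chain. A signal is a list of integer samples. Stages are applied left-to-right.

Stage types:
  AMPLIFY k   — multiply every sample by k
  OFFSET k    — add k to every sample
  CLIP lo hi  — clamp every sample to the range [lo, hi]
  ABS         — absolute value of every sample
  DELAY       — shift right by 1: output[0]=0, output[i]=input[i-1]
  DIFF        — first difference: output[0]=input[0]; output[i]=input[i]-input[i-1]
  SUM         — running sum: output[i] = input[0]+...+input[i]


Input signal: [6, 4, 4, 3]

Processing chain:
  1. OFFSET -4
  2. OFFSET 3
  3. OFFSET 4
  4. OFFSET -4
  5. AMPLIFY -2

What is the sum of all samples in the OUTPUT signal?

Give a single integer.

Answer: -26

Derivation:
Input: [6, 4, 4, 3]
Stage 1 (OFFSET -4): 6+-4=2, 4+-4=0, 4+-4=0, 3+-4=-1 -> [2, 0, 0, -1]
Stage 2 (OFFSET 3): 2+3=5, 0+3=3, 0+3=3, -1+3=2 -> [5, 3, 3, 2]
Stage 3 (OFFSET 4): 5+4=9, 3+4=7, 3+4=7, 2+4=6 -> [9, 7, 7, 6]
Stage 4 (OFFSET -4): 9+-4=5, 7+-4=3, 7+-4=3, 6+-4=2 -> [5, 3, 3, 2]
Stage 5 (AMPLIFY -2): 5*-2=-10, 3*-2=-6, 3*-2=-6, 2*-2=-4 -> [-10, -6, -6, -4]
Output sum: -26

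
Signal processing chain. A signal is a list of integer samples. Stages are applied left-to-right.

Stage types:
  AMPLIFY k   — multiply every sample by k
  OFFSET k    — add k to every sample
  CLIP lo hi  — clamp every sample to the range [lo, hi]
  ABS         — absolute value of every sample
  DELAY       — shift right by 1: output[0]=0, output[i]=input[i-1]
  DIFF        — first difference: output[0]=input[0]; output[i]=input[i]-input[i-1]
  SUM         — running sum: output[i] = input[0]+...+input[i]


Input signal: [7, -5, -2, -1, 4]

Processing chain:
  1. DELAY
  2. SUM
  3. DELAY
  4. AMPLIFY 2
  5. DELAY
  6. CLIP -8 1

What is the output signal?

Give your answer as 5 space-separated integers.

Answer: 0 0 0 1 1

Derivation:
Input: [7, -5, -2, -1, 4]
Stage 1 (DELAY): [0, 7, -5, -2, -1] = [0, 7, -5, -2, -1] -> [0, 7, -5, -2, -1]
Stage 2 (SUM): sum[0..0]=0, sum[0..1]=7, sum[0..2]=2, sum[0..3]=0, sum[0..4]=-1 -> [0, 7, 2, 0, -1]
Stage 3 (DELAY): [0, 0, 7, 2, 0] = [0, 0, 7, 2, 0] -> [0, 0, 7, 2, 0]
Stage 4 (AMPLIFY 2): 0*2=0, 0*2=0, 7*2=14, 2*2=4, 0*2=0 -> [0, 0, 14, 4, 0]
Stage 5 (DELAY): [0, 0, 0, 14, 4] = [0, 0, 0, 14, 4] -> [0, 0, 0, 14, 4]
Stage 6 (CLIP -8 1): clip(0,-8,1)=0, clip(0,-8,1)=0, clip(0,-8,1)=0, clip(14,-8,1)=1, clip(4,-8,1)=1 -> [0, 0, 0, 1, 1]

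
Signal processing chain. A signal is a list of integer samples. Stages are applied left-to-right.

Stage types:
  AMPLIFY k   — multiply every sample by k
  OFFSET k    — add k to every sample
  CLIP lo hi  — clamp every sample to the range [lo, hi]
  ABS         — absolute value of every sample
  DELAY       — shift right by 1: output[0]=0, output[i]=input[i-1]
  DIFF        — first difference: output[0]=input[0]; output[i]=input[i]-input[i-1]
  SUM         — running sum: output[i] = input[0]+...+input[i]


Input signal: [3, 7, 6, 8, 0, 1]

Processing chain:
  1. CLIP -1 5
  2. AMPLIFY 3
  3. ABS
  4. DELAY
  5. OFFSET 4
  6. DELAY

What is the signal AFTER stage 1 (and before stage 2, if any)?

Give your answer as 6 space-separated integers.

Input: [3, 7, 6, 8, 0, 1]
Stage 1 (CLIP -1 5): clip(3,-1,5)=3, clip(7,-1,5)=5, clip(6,-1,5)=5, clip(8,-1,5)=5, clip(0,-1,5)=0, clip(1,-1,5)=1 -> [3, 5, 5, 5, 0, 1]

Answer: 3 5 5 5 0 1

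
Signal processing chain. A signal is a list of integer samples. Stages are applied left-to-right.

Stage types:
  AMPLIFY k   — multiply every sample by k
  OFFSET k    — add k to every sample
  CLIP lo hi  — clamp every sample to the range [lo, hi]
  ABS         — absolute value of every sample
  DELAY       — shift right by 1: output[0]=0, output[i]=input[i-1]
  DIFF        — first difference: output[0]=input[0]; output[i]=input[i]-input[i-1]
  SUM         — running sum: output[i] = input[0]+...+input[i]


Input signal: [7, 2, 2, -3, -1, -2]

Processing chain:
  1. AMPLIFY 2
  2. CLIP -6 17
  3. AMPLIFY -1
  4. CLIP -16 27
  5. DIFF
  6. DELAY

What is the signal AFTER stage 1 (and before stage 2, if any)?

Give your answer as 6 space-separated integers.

Input: [7, 2, 2, -3, -1, -2]
Stage 1 (AMPLIFY 2): 7*2=14, 2*2=4, 2*2=4, -3*2=-6, -1*2=-2, -2*2=-4 -> [14, 4, 4, -6, -2, -4]

Answer: 14 4 4 -6 -2 -4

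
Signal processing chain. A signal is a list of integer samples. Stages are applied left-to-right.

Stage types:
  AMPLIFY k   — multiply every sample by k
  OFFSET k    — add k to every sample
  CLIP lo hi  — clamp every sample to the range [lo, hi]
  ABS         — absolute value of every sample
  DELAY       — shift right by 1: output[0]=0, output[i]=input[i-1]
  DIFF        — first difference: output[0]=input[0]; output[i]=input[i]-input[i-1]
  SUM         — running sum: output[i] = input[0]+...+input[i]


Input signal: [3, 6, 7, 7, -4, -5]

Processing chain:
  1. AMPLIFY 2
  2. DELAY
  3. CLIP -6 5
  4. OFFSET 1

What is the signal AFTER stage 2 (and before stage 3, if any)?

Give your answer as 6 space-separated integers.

Answer: 0 6 12 14 14 -8

Derivation:
Input: [3, 6, 7, 7, -4, -5]
Stage 1 (AMPLIFY 2): 3*2=6, 6*2=12, 7*2=14, 7*2=14, -4*2=-8, -5*2=-10 -> [6, 12, 14, 14, -8, -10]
Stage 2 (DELAY): [0, 6, 12, 14, 14, -8] = [0, 6, 12, 14, 14, -8] -> [0, 6, 12, 14, 14, -8]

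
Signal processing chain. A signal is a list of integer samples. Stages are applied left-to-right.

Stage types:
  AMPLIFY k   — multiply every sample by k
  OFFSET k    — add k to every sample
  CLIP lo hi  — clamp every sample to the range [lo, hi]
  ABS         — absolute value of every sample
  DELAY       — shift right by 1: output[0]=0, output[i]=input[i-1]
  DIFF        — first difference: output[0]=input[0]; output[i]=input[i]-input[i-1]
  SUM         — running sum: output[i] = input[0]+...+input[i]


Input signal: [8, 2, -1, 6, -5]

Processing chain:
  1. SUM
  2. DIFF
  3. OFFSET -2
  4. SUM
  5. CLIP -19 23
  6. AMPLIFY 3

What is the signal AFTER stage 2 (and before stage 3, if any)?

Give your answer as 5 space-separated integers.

Input: [8, 2, -1, 6, -5]
Stage 1 (SUM): sum[0..0]=8, sum[0..1]=10, sum[0..2]=9, sum[0..3]=15, sum[0..4]=10 -> [8, 10, 9, 15, 10]
Stage 2 (DIFF): s[0]=8, 10-8=2, 9-10=-1, 15-9=6, 10-15=-5 -> [8, 2, -1, 6, -5]

Answer: 8 2 -1 6 -5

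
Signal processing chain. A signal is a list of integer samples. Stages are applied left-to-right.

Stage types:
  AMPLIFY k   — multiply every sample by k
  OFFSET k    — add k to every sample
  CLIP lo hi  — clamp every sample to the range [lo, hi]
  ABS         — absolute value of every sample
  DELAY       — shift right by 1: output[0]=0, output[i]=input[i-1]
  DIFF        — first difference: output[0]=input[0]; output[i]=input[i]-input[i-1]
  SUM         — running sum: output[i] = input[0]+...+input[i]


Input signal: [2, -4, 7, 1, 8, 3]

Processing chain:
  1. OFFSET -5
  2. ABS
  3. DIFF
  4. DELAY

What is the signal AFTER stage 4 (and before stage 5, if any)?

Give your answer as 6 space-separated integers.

Answer: 0 3 6 -7 2 -1

Derivation:
Input: [2, -4, 7, 1, 8, 3]
Stage 1 (OFFSET -5): 2+-5=-3, -4+-5=-9, 7+-5=2, 1+-5=-4, 8+-5=3, 3+-5=-2 -> [-3, -9, 2, -4, 3, -2]
Stage 2 (ABS): |-3|=3, |-9|=9, |2|=2, |-4|=4, |3|=3, |-2|=2 -> [3, 9, 2, 4, 3, 2]
Stage 3 (DIFF): s[0]=3, 9-3=6, 2-9=-7, 4-2=2, 3-4=-1, 2-3=-1 -> [3, 6, -7, 2, -1, -1]
Stage 4 (DELAY): [0, 3, 6, -7, 2, -1] = [0, 3, 6, -7, 2, -1] -> [0, 3, 6, -7, 2, -1]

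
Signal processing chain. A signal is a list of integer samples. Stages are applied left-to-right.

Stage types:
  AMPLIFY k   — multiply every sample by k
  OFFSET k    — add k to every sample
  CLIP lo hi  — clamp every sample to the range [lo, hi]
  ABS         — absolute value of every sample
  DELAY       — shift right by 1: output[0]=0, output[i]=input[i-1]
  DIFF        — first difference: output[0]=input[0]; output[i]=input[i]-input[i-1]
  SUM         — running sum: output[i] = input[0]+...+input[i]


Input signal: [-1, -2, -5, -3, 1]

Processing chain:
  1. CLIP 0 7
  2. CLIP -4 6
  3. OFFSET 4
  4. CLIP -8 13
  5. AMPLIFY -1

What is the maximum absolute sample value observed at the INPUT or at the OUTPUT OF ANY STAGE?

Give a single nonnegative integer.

Answer: 5

Derivation:
Input: [-1, -2, -5, -3, 1] (max |s|=5)
Stage 1 (CLIP 0 7): clip(-1,0,7)=0, clip(-2,0,7)=0, clip(-5,0,7)=0, clip(-3,0,7)=0, clip(1,0,7)=1 -> [0, 0, 0, 0, 1] (max |s|=1)
Stage 2 (CLIP -4 6): clip(0,-4,6)=0, clip(0,-4,6)=0, clip(0,-4,6)=0, clip(0,-4,6)=0, clip(1,-4,6)=1 -> [0, 0, 0, 0, 1] (max |s|=1)
Stage 3 (OFFSET 4): 0+4=4, 0+4=4, 0+4=4, 0+4=4, 1+4=5 -> [4, 4, 4, 4, 5] (max |s|=5)
Stage 4 (CLIP -8 13): clip(4,-8,13)=4, clip(4,-8,13)=4, clip(4,-8,13)=4, clip(4,-8,13)=4, clip(5,-8,13)=5 -> [4, 4, 4, 4, 5] (max |s|=5)
Stage 5 (AMPLIFY -1): 4*-1=-4, 4*-1=-4, 4*-1=-4, 4*-1=-4, 5*-1=-5 -> [-4, -4, -4, -4, -5] (max |s|=5)
Overall max amplitude: 5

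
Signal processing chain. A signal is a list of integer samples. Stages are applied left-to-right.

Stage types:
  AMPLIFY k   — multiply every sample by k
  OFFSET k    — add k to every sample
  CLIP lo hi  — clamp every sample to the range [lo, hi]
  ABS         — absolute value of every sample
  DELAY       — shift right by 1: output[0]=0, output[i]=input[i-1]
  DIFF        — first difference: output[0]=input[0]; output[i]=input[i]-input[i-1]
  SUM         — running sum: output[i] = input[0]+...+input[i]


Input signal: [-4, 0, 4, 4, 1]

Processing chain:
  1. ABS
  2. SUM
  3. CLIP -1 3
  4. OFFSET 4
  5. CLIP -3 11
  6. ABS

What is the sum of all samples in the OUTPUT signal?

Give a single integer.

Input: [-4, 0, 4, 4, 1]
Stage 1 (ABS): |-4|=4, |0|=0, |4|=4, |4|=4, |1|=1 -> [4, 0, 4, 4, 1]
Stage 2 (SUM): sum[0..0]=4, sum[0..1]=4, sum[0..2]=8, sum[0..3]=12, sum[0..4]=13 -> [4, 4, 8, 12, 13]
Stage 3 (CLIP -1 3): clip(4,-1,3)=3, clip(4,-1,3)=3, clip(8,-1,3)=3, clip(12,-1,3)=3, clip(13,-1,3)=3 -> [3, 3, 3, 3, 3]
Stage 4 (OFFSET 4): 3+4=7, 3+4=7, 3+4=7, 3+4=7, 3+4=7 -> [7, 7, 7, 7, 7]
Stage 5 (CLIP -3 11): clip(7,-3,11)=7, clip(7,-3,11)=7, clip(7,-3,11)=7, clip(7,-3,11)=7, clip(7,-3,11)=7 -> [7, 7, 7, 7, 7]
Stage 6 (ABS): |7|=7, |7|=7, |7|=7, |7|=7, |7|=7 -> [7, 7, 7, 7, 7]
Output sum: 35

Answer: 35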